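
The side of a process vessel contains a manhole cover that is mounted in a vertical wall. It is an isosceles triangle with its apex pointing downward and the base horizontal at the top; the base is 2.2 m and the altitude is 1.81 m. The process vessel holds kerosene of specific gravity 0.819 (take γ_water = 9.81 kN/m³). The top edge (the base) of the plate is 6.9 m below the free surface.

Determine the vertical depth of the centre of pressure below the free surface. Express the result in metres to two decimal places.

h_p = 7.53 m

γ = 0.819 × 9.81 = 8.03439 kN/m³.
With the apex down, the centroid sits h/3 = 1.81/3 = 0.603333 m below the base (the top edge), so the centroid depth is h_c = 6.9 + 0.603333 = 7.50333 m.
A = ½ × 2.2 × 1.81 = 1.991 m².
Resultant F = γ·h_c·A = 8.03439 × 7.50333 × 1.991 = 120.027 kN.
I_c = b·h³/36 = 2.2 × 1.81³/36 = 0.362373 m⁴.
Centre of pressure: y_p = y_c + I_c/(y_c·A) = 7.50333 + 0.362373/(7.50333 × 1.991) = 7.50333 + 0.0242566 = 7.52759 m along the plane.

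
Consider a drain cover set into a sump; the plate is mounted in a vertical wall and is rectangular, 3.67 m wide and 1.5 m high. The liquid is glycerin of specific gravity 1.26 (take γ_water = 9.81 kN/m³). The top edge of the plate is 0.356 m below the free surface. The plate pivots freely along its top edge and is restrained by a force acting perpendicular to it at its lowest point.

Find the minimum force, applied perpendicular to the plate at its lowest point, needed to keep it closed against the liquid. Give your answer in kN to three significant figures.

P ≈ 46.1 kN

γ = 1.26 × 9.81 = 12.3606 kN/m³.
The centroid lies 1.5/2 = 0.75 m below the top edge, so the centroid depth is h_c = 0.356 + 0.75 = 1.106 m.
A = 3.67 × 1.5 = 5.505 m².
Resultant F = γ·h_c·A = 12.3606 × 1.106 × 5.505 = 75.2579 kN.
I_c = b·h³/12 = 3.67 × 1.5³/12 = 1.03219 m⁴.
Centre of pressure: y_p = y_c + I_c/(y_c·A) = 1.106 + 1.03219/(1.106 × 5.505) = 1.106 + 0.16953 = 1.27553 m along the plane.
The resultant acts 0.75 + 0.16953 = 0.91953 m (along the plate) below the hinge at the top edge, so the moment about the hinge is M = F × 0.91953 = 75.2579 × 0.91953 = 69.2019 kN·m.
A normal force at the bottom, 1.5 m from the hinge, must supply this moment: P = 69.2019/1.5 = 46.1346 kN.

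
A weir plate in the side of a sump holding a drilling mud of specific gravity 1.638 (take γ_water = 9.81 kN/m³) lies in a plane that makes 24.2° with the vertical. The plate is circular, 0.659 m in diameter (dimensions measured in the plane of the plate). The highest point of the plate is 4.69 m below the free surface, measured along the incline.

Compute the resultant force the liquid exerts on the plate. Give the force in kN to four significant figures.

γ = 1.638 × 9.81 = 16.06878 kN/m³.
The plate makes 24.2° with the vertical, i.e. θ = 90° − 24.2° = 65.8° to the horizontal. Measuring y along the incline from the free-surface line, vertical depth h = y·sinθ with sinθ = 0.912120.
The centroid is at the centre, 0.3295 m below the top of the plate, so y_c = 4.69 + 0.3295 = 5.0195 m and h_c = 5.0195 × 0.912120 = 4.57839 m.
A = π(0.3295)² = 0.341083 m².
Resultant F = γ·h_c·A = 16.06878 × 4.57839 × 0.341083 = 25.0932 kN.

F ≈ 25.09 kN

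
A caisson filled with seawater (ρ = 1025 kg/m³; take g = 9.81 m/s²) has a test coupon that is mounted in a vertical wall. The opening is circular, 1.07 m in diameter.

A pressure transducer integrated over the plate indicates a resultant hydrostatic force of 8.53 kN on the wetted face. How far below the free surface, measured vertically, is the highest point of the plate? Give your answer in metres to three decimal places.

d_top ≈ 0.408 m

γ = ρg = 1025 × 9.81 / 1000 = 10.05525 kN/m³.
A = π(0.535)² = 0.899202 m².
From F = γ·h_c·A, the centroid depth is h_c = 8.53/(10.05525 × 0.899202) = 0.943407 m.
The centroid is at the centre, 0.535 m below the top of the plate, so the highest point sits at h_top = 0.943407 − 0.535 = 0.408407 m below the surface.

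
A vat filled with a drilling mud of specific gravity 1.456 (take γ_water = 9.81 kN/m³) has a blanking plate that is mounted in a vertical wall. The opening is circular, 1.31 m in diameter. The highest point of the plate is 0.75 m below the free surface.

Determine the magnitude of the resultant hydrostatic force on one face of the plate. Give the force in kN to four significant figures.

γ = 1.456 × 9.81 = 14.28336 kN/m³.
The centroid is at the centre, 0.655 m below the top of the plate, so the centroid depth is h_c = 0.75 + 0.655 = 1.405 m.
A = π(0.655)² = 1.34782 m².
Resultant F = γ·h_c·A = 14.28336 × 1.405 × 1.34782 = 27.0482 kN.

F ≈ 27.05 kN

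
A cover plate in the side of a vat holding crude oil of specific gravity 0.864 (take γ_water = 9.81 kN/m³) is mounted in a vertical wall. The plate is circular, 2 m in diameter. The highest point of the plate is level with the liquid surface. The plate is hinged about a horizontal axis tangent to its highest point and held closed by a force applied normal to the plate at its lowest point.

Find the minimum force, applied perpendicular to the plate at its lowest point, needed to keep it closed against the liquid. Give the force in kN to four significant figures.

P ≈ 16.64 kN

γ = 0.864 × 9.81 = 8.47584 kN/m³.
The centroid is at the centre, 1 m below the top of the plate, so the centroid depth is h_c = 1 m.
A = π(1)² = 3.14159 m².
Resultant F = γ·h_c·A = 8.47584 × 1 × 3.14159 = 26.6276 kN.
I_c = πr⁴/4 = π × 1⁴/4 = 0.785398 m⁴.
Centre of pressure: y_p = y_c + I_c/(y_c·A) = 1 + 0.785398/(1 × 3.14159) = 1 + 0.25 = 1.25 m along the plane.
The resultant acts 1 + 0.25 = 1.25 m (along the plate) below the hinge at the top edge, so the moment about the hinge is M = F × 1.25 = 26.6276 × 1.25 = 33.2845 kN·m.
A normal force at the bottom, 2 m from the hinge, must supply this moment: P = 33.2845/2 = 16.6423 kN.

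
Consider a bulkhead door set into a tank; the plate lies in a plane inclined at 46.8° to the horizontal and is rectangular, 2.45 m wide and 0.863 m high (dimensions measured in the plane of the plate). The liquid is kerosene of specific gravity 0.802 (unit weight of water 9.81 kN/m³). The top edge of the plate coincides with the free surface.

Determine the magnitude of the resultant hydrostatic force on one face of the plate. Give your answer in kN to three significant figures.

γ = 0.802 × 9.81 = 7.86762 kN/m³.
Let θ = 46.8° be the plate's angle to the horizontal; measure y along the incline from where the plane meets the free surface. Vertical depth h = y·sinθ with sinθ = 0.728969.
The centroid lies 0.863/2 = 0.4315 m below the top edge, so y_c = 0.4315 m and h_c = 0.4315 × 0.728969 = 0.31455 m.
A = 2.45 × 0.863 = 2.11435 m².
Resultant F = γ·h_c·A = 7.86762 × 0.31455 × 2.11435 = 5.23251 kN.

F ≈ 5.23 kN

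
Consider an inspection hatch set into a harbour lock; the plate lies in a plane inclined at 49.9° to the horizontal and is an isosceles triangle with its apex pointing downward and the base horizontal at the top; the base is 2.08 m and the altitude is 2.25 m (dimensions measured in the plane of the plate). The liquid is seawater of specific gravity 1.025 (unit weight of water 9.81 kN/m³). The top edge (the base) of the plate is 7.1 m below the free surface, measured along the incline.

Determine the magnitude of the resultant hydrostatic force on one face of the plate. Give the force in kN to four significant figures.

γ = 1.025 × 9.81 = 10.05525 kN/m³.
Let θ = 49.9° be the plate's angle to the horizontal; measure y along the incline from where the plane meets the free surface. Vertical depth h = y·sinθ with sinθ = 0.764921.
With the apex down, the centroid sits h/3 = 2.25/3 = 0.75 m below the base (the top edge), so y_c = 7.1 + 0.75 = 7.85 m and h_c = 7.85 × 0.764921 = 6.00463 m.
A = ½ × 2.08 × 2.25 = 2.34 m².
Resultant F = γ·h_c·A = 10.05525 × 6.00463 × 2.34 = 141.285 kN.

F ≈ 141.3 kN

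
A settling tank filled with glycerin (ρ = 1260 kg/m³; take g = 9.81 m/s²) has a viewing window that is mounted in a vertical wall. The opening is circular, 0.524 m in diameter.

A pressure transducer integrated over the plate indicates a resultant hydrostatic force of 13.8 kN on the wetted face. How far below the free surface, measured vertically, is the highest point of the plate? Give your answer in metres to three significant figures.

d_top ≈ 4.92 m

γ = ρg = 1260 × 9.81 / 1000 = 12.3606 kN/m³.
A = π(0.262)² = 0.215651 m².
From F = γ·h_c·A, the centroid depth is h_c = 13.8/(12.3606 × 0.215651) = 5.17712 m.
The centroid is at the centre, 0.262 m below the top of the plate, so the highest point sits at h_top = 5.17712 − 0.262 = 4.91512 m below the surface.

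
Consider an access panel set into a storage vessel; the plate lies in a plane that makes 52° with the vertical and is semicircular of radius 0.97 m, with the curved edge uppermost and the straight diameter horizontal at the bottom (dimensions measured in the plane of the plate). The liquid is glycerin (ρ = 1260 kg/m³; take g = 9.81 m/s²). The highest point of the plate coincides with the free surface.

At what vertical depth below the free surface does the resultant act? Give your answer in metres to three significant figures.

h_p = 0.416 m

γ = ρg = 1260 × 9.81 / 1000 = 12.3606 kN/m³.
The plate makes 52° with the vertical, i.e. θ = 90° − 52° = 38° to the horizontal. Measuring y along the incline from the free-surface line, vertical depth h = y·sinθ with sinθ = 0.615661.
The centroid lies 4r/(3π) = 0.411681 m above the diameter, so r − 4r/(3π) = 0.97 − 0.411681 = 0.558319 m below the topmost point, so y_c = 0.558319 m and h_c = 0.558319 × 0.615661 = 0.343735 m.
A = πr²/2 = π × 0.97²/2 = 1.47796 m².
Resultant F = γ·h_c·A = 12.3606 × 0.343735 × 1.47796 = 6.27951 kN.
I_c = (π/8 − 8/(9π))·r⁴ = 0.109757 × 0.97⁴ = 0.0971671 m⁴.
Centre of pressure: y_p = y_c + I_c/(y_c·A) = 0.558319 + 0.0971671/(0.558319 × 1.47796) = 0.558319 + 0.117754 = 0.676073 m along the plane.
Vertically, h_p = y_p·sinθ = 0.676073 × 0.615661 = 0.416232 m.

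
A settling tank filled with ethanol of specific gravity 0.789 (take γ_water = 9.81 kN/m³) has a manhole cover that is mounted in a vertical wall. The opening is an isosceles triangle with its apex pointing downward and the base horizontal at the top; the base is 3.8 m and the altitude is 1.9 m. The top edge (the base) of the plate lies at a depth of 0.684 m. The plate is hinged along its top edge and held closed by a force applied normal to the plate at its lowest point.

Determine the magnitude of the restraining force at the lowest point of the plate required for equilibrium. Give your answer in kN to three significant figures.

P ≈ 15.2 kN

γ = 0.789 × 9.81 = 7.74009 kN/m³.
With the apex down, the centroid sits h/3 = 1.9/3 = 0.633333 m below the base (the top edge), so the centroid depth is h_c = 0.684 + 0.633333 = 1.31733 m.
A = ½ × 3.8 × 1.9 = 3.61 m².
Resultant F = γ·h_c·A = 7.74009 × 1.31733 × 3.61 = 36.8085 kN.
I_c = b·h³/36 = 3.8 × 1.9³/36 = 0.724006 m⁴.
Centre of pressure: y_p = y_c + I_c/(y_c·A) = 1.31733 + 0.724006/(1.31733 × 3.61) = 1.31733 + 0.152244 = 1.46957 m along the plane.
The resultant acts 0.633333 + 0.152244 = 0.785577 m (along the plate) below the hinge at the top edge, so the moment about the hinge is M = F × 0.785577 = 36.8085 × 0.785577 = 28.9159 kN·m.
A normal force at the bottom, 1.9 m from the hinge, must supply this moment: P = 28.9159/1.9 = 15.2189 kN.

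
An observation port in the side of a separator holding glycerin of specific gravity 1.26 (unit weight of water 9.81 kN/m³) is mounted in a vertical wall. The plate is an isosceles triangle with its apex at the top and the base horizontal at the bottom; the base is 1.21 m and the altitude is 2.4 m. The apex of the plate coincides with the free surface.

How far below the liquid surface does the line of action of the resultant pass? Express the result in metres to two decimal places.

h_p = 1.80 m

γ = 1.26 × 9.81 = 12.3606 kN/m³.
With the apex up, the centroid sits 2h/3 = 2 × 2.4/3 = 1.6 m below the apex, so the centroid depth is h_c = 1.6 m.
A = ½ × 1.21 × 2.4 = 1.452 m².
Resultant F = γ·h_c·A = 12.3606 × 1.6 × 1.452 = 28.7161 kN.
I_c = b·h³/36 = 1.21 × 2.4³/36 = 0.46464 m⁴.
Centre of pressure: y_p = y_c + I_c/(y_c·A) = 1.6 + 0.46464/(1.6 × 1.452) = 1.6 + 0.2 = 1.8 m along the plane.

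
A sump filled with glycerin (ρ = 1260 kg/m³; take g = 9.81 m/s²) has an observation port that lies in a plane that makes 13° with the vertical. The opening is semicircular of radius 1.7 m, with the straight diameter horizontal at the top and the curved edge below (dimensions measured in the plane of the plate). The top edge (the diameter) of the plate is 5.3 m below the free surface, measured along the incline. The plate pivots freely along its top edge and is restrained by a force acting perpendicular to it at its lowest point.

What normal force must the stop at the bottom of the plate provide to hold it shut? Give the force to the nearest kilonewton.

P ≈ 146 kN

γ = ρg = 1260 × 9.81 / 1000 = 12.3606 kN/m³.
The plate makes 13° with the vertical, i.e. θ = 90° − 13° = 77° to the horizontal. Measuring y along the incline from the free-surface line, vertical depth h = y·sinθ with sinθ = 0.974370.
The centroid of a semicircle lies 4r/(3π) = 0.721502 m from the diameter, here below the top edge, so y_c = 5.3 + 0.721502 = 6.0215 m and h_c = 6.0215 × 0.974370 = 5.86717 m.
A = πr²/2 = π × 1.7²/2 = 4.5396 m².
Resultant F = γ·h_c·A = 12.3606 × 5.86717 × 4.5396 = 329.22 kN.
I_c = (π/8 − 8/(9π))·r⁴ = 0.109757 × 1.7⁴ = 0.916701 m⁴.
Centre of pressure: y_p = y_c + I_c/(y_c·A) = 6.0215 + 0.916701/(6.0215 × 4.5396) = 6.0215 + 0.0335355 = 6.05504 m along the plane.
The resultant acts 0.721502 + 0.0335355 = 0.755038 m (along the plate) below the hinge at the top edge, so the moment about the hinge is M = F × 0.755038 = 329.22 × 0.755038 = 248.574 kN·m.
A normal force at the bottom, 1.7 m from the hinge, must supply this moment: P = 248.574/1.7 = 146.22 kN.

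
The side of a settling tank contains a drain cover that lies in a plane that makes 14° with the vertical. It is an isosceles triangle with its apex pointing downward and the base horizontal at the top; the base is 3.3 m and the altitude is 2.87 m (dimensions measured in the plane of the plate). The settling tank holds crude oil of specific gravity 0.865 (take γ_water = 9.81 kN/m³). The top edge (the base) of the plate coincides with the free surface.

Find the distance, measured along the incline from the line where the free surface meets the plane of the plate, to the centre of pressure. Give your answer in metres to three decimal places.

γ = 0.865 × 9.81 = 8.48565 kN/m³.
The plate makes 14° with the vertical, i.e. θ = 90° − 14° = 76° to the horizontal. Measuring y along the incline from the free-surface line, vertical depth h = y·sinθ with sinθ = 0.970296.
With the apex down, the centroid sits h/3 = 2.87/3 = 0.956667 m below the base (the top edge), so y_c = 0.956667 m and h_c = 0.956667 × 0.970296 = 0.92825 m.
A = ½ × 3.3 × 2.87 = 4.7355 m².
Resultant F = γ·h_c·A = 8.48565 × 0.92825 × 4.7355 = 37.3006 kN.
I_c = b·h³/36 = 3.3 × 2.87³/36 = 2.16699 m⁴.
Centre of pressure: y_p = y_c + I_c/(y_c·A) = 0.956667 + 2.16699/(0.956667 × 4.7355) = 0.956667 + 0.478333 = 1.435 m along the plane.

y_p = 1.435 m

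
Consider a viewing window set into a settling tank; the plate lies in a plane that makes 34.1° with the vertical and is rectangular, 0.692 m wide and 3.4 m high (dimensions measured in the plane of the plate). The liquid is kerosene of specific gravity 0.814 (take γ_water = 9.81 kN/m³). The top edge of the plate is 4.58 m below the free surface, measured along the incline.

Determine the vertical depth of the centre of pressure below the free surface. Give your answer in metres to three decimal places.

h_p = 5.327 m

γ = 0.814 × 9.81 = 7.98534 kN/m³.
The plate makes 34.1° with the vertical, i.e. θ = 90° − 34.1° = 55.9° to the horizontal. Measuring y along the incline from the free-surface line, vertical depth h = y·sinθ with sinθ = 0.828060.
The centroid lies 3.4/2 = 1.7 m below the top edge, so y_c = 4.58 + 1.7 = 6.28 m and h_c = 6.28 × 0.828060 = 5.20022 m.
A = 0.692 × 3.4 = 2.3528 m².
Resultant F = γ·h_c·A = 7.98534 × 5.20022 × 2.3528 = 97.7013 kN.
I_c = b·h³/12 = 0.692 × 3.4³/12 = 2.26653 m⁴.
Centre of pressure: y_p = y_c + I_c/(y_c·A) = 6.28 + 2.26653/(6.28 × 2.3528) = 6.28 + 0.153397 = 6.4334 m along the plane.
Vertically, h_p = y_p·sinθ = 6.4334 × 0.828060 = 5.32724 m.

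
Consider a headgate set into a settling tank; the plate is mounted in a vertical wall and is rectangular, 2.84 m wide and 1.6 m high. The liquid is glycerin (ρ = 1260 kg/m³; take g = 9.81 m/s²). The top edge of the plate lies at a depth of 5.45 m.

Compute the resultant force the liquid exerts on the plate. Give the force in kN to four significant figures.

γ = ρg = 1260 × 9.81 / 1000 = 12.3606 kN/m³.
The centroid lies 1.6/2 = 0.8 m below the top edge, so the centroid depth is h_c = 5.45 + 0.8 = 6.25 m.
A = 2.84 × 1.6 = 4.544 m².
Resultant F = γ·h_c·A = 12.3606 × 6.25 × 4.544 = 351.041 kN.

F ≈ 351.0 kN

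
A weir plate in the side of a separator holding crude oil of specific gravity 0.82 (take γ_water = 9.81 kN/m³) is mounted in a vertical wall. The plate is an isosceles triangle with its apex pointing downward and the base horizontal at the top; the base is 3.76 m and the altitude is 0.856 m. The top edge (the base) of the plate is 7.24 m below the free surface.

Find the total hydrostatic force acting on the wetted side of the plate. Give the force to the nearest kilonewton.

F ≈ 97 kN

γ = 0.82 × 9.81 = 8.0442 kN/m³.
With the apex down, the centroid sits h/3 = 0.856/3 = 0.285333 m below the base (the top edge), so the centroid depth is h_c = 7.24 + 0.285333 = 7.52533 m.
A = ½ × 3.76 × 0.856 = 1.60928 m².
Resultant F = γ·h_c·A = 8.0442 × 7.52533 × 1.60928 = 97.4182 kN.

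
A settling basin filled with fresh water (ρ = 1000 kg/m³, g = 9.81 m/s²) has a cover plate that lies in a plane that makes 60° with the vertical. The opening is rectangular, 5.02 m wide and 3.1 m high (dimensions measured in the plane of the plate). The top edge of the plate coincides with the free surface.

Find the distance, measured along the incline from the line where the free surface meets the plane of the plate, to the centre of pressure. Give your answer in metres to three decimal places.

y_p = 2.067 m

γ = ρg = 1000 × 9.81 = 9810 N/m³ = 9.81 kN/m³.
The plate makes 60° with the vertical, i.e. θ = 90° − 60° = 30° to the horizontal. Measuring y along the incline from the free-surface line, vertical depth h = y·sinθ with sinθ = 0.500000.
The centroid lies 3.1/2 = 1.55 m below the top edge, so y_c = 1.55 m and h_c = 1.55 × 0.500000 = 0.775 m.
A = 5.02 × 3.1 = 15.562 m².
Resultant F = γ·h_c·A = 9.81 × 0.775 × 15.562 = 118.314 kN.
I_c = b·h³/12 = 5.02 × 3.1³/12 = 12.4626 m⁴.
Centre of pressure: y_p = y_c + I_c/(y_c·A) = 1.55 + 12.4626/(1.55 × 15.562) = 1.55 + 0.516668 = 2.06667 m along the plane.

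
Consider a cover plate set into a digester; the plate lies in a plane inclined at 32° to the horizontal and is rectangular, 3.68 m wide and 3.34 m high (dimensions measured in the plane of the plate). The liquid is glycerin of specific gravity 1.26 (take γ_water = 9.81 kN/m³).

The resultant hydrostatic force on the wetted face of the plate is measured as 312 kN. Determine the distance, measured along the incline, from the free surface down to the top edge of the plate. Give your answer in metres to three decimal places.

y_top ≈ 2.205 m

γ = 1.26 × 9.81 = 12.3606 kN/m³.
A = 3.68 × 3.34 = 12.2912 m².
From F = γ·h_c·A, the centroid depth is h_c = 312/(12.3606 × 12.2912) = 2.05362 m.
Let θ = 32° be the plate's angle to the horizontal; measure y along the incline from where the plane meets the free surface. Vertical depth h = y·sinθ with sinθ = 0.529919.
Along the incline, y_c = h_c/sinθ = 2.05362/0.529919 = 3.87535 m.
The centroid lies 3.34/2 = 1.67 m below the top edge, so the top edge sits at y_top = 3.87535 − 1.67 = 2.20535 m along the incline.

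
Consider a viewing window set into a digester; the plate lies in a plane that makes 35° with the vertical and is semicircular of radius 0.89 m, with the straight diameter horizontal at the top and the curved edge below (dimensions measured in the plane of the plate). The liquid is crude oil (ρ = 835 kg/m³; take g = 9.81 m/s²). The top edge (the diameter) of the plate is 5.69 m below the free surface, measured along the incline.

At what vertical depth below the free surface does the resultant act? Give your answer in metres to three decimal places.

γ = ρg = 835 × 9.81 / 1000 = 8.19135 kN/m³.
The plate makes 35° with the vertical, i.e. θ = 90° − 35° = 55° to the horizontal. Measuring y along the incline from the free-surface line, vertical depth h = y·sinθ with sinθ = 0.819152.
The centroid of a semicircle lies 4r/(3π) = 0.377728 m from the diameter, here below the top edge, so y_c = 5.69 + 0.377728 = 6.06773 m and h_c = 6.06773 × 0.819152 = 4.97039 m.
A = πr²/2 = π × 0.89²/2 = 1.24423 m².
Resultant F = γ·h_c·A = 8.19135 × 4.97039 × 1.24423 = 50.6578 kN.
I_c = (π/8 − 8/(9π))·r⁴ = 0.109757 × 0.89⁴ = 0.068864 m⁴.
Centre of pressure: y_p = y_c + I_c/(y_c·A) = 6.06773 + 0.068864/(6.06773 × 1.24423) = 6.06773 + 0.00912148 = 6.07685 m along the plane.
Vertically, h_p = y_p·sinθ = 6.07685 × 0.819152 = 4.97786 m.

h_p = 4.978 m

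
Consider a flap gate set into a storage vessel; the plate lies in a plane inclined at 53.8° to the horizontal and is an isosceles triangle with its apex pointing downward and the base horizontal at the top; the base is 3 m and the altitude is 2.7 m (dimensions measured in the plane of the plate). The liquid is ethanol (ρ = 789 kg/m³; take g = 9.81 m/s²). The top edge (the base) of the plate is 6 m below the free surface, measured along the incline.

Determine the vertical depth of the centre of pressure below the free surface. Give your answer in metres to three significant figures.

γ = ρg = 789 × 9.81 / 1000 = 7.74009 kN/m³.
Let θ = 53.8° be the plate's angle to the horizontal; measure y along the incline from where the plane meets the free surface. Vertical depth h = y·sinθ with sinθ = 0.806960.
With the apex down, the centroid sits h/3 = 2.7/3 = 0.9 m below the base (the top edge), so y_c = 6 + 0.9 = 6.9 m and h_c = 6.9 × 0.806960 = 5.56802 m.
A = ½ × 3 × 2.7 = 4.05 m².
Resultant F = γ·h_c·A = 7.74009 × 5.56802 × 4.05 = 174.543 kN.
I_c = b·h³/36 = 3 × 2.7³/36 = 1.64025 m⁴.
Centre of pressure: y_p = y_c + I_c/(y_c·A) = 6.9 + 1.64025/(6.9 × 4.05) = 6.9 + 0.0586957 = 6.9587 m along the plane.
Vertically, h_p = y_p·sinθ = 6.9587 × 0.806960 = 5.61539 m.

h_p = 5.62 m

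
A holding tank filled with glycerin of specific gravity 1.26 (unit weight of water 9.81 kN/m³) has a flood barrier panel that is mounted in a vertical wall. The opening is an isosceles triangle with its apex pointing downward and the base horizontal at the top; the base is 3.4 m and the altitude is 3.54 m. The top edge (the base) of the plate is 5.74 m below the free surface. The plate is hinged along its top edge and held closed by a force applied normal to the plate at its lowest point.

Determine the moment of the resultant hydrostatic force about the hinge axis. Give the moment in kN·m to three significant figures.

γ = 1.26 × 9.81 = 12.3606 kN/m³.
With the apex down, the centroid sits h/3 = 3.54/3 = 1.18 m below the base (the top edge), so the centroid depth is h_c = 5.74 + 1.18 = 6.92 m.
A = ½ × 3.4 × 3.54 = 6.018 m².
Resultant F = γ·h_c·A = 12.3606 × 6.92 × 6.018 = 514.752 kN.
I_c = b·h³/36 = 3.4 × 3.54³/36 = 4.18973 m⁴.
Centre of pressure: y_p = y_c + I_c/(y_c·A) = 6.92 + 4.18973/(6.92 × 6.018) = 6.92 + 0.100607 = 7.02061 m along the plane.
The resultant acts 1.18 + 0.100607 = 1.28061 m (along the plate) below the hinge at the top edge, so the moment about the hinge is M = F × 1.28061 = 514.752 × 1.28061 = 659.197 kN·m.

M ≈ 659 kN·m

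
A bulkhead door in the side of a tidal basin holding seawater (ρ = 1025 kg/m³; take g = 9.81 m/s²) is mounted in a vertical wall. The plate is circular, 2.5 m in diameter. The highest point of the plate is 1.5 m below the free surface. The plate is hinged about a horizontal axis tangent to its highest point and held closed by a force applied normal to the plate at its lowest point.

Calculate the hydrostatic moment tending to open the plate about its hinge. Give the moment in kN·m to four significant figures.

γ = ρg = 1025 × 9.81 / 1000 = 10.05525 kN/m³.
The centroid is at the centre, 1.25 m below the top of the plate, so the centroid depth is h_c = 1.5 + 1.25 = 2.75 m.
A = π(1.25)² = 4.90874 m².
Resultant F = γ·h_c·A = 10.05525 × 2.75 × 4.90874 = 135.736 kN.
I_c = πr⁴/4 = π × 1.25⁴/4 = 1.91748 m⁴.
Centre of pressure: y_p = y_c + I_c/(y_c·A) = 2.75 + 1.91748/(2.75 × 4.90874) = 2.75 + 0.142046 = 2.89205 m along the plane.
The resultant acts 1.25 + 0.142046 = 1.39205 m (along the plate) below the hinge at the top edge, so the moment about the hinge is M = F × 1.39205 = 135.736 × 1.39205 = 188.951 kN·m.

M ≈ 189.0 kN·m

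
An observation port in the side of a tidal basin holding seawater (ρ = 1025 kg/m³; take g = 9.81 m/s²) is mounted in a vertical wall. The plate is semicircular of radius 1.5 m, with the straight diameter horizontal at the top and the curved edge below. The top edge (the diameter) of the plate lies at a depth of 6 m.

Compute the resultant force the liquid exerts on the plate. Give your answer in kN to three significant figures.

γ = ρg = 1025 × 9.81 / 1000 = 10.05525 kN/m³.
The centroid of a semicircle lies 4r/(3π) = 0.63662 m from the diameter, here below the top edge, so the centroid depth is h_c = 6 + 0.63662 = 6.63662 m.
A = πr²/2 = π × 1.5²/2 = 3.53429 m².
Resultant F = γ·h_c·A = 10.05525 × 6.63662 × 3.53429 = 235.853 kN.

F ≈ 236 kN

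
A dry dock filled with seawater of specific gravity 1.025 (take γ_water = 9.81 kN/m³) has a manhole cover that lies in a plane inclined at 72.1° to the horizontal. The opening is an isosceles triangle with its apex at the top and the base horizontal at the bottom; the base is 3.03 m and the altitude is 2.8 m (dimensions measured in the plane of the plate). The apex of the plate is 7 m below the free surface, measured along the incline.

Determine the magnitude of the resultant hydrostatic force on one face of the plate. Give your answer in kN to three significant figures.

γ = 1.025 × 9.81 = 10.05525 kN/m³.
Let θ = 72.1° be the plate's angle to the horizontal; measure y along the incline from where the plane meets the free surface. Vertical depth h = y·sinθ with sinθ = 0.951594.
With the apex up, the centroid sits 2h/3 = 2 × 2.8/3 = 1.86667 m below the apex, so y_c = 7 + 1.86667 = 8.86667 m and h_c = 8.86667 × 0.951594 = 8.43747 m.
A = ½ × 3.03 × 2.8 = 4.242 m².
Resultant F = γ·h_c·A = 10.05525 × 8.43747 × 4.242 = 359.895 kN.

F ≈ 360 kN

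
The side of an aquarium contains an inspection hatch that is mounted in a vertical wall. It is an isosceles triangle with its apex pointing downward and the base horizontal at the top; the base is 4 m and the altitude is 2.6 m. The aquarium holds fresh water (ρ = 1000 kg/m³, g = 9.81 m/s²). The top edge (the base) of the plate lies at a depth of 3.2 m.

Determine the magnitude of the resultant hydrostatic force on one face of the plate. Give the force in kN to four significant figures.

F ≈ 207.4 kN

γ = ρg = 1000 × 9.81 = 9810 N/m³ = 9.81 kN/m³.
With the apex down, the centroid sits h/3 = 2.6/3 = 0.866667 m below the base (the top edge), so the centroid depth is h_c = 3.2 + 0.866667 = 4.06667 m.
A = ½ × 4 × 2.6 = 5.2 m².
Resultant F = γ·h_c·A = 9.81 × 4.06667 × 5.2 = 207.449 kN.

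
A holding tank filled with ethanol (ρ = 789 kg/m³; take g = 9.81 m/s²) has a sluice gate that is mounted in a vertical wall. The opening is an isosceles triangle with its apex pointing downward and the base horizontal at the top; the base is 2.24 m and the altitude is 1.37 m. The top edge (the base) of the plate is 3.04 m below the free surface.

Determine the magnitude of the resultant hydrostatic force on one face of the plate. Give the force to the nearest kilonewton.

F ≈ 42 kN

γ = ρg = 789 × 9.81 / 1000 = 7.74009 kN/m³.
With the apex down, the centroid sits h/3 = 1.37/3 = 0.456667 m below the base (the top edge), so the centroid depth is h_c = 3.04 + 0.456667 = 3.49667 m.
A = ½ × 2.24 × 1.37 = 1.5344 m².
Resultant F = γ·h_c·A = 7.74009 × 3.49667 × 1.5344 = 41.5278 kN.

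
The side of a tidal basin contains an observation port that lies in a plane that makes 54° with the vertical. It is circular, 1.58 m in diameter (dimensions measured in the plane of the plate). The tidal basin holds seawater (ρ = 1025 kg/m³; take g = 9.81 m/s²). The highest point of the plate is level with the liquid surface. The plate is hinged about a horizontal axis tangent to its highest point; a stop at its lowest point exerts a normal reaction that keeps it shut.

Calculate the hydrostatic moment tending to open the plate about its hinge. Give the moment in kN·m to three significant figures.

M ≈ 9.04 kN·m

γ = ρg = 1025 × 9.81 / 1000 = 10.05525 kN/m³.
The plate makes 54° with the vertical, i.e. θ = 90° − 54° = 36° to the horizontal. Measuring y along the incline from the free-surface line, vertical depth h = y·sinθ with sinθ = 0.587785.
The centroid is at the centre, 0.79 m below the top of the plate, so y_c = 0.79 m and h_c = 0.79 × 0.587785 = 0.46435 m.
A = π(0.79)² = 1.96067 m².
Resultant F = γ·h_c·A = 10.05525 × 0.46435 × 1.96067 = 9.15467 kN.
I_c = πr⁴/4 = π × 0.79⁴/4 = 0.305913 m⁴.
Centre of pressure: y_p = y_c + I_c/(y_c·A) = 0.79 + 0.305913/(0.79 × 1.96067) = 0.79 + 0.1975 = 0.9875 m along the plane.
The resultant acts 0.79 + 0.1975 = 0.9875 m (along the plate) below the hinge at the top edge, so the moment about the hinge is M = F × 0.9875 = 9.15467 × 0.9875 = 9.04024 kN·m.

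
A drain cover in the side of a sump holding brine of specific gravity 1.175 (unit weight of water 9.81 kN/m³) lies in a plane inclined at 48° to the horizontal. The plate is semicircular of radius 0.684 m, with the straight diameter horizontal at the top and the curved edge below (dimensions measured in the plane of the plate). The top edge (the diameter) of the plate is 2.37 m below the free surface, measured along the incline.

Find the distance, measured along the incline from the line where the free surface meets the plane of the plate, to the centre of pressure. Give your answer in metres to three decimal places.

y_p = 2.673 m

γ = 1.175 × 9.81 = 11.52675 kN/m³.
Let θ = 48° be the plate's angle to the horizontal; measure y along the incline from where the plane meets the free surface. Vertical depth h = y·sinθ with sinθ = 0.743145.
The centroid of a semicircle lies 4r/(3π) = 0.290299 m from the diameter, here below the top edge, so y_c = 2.37 + 0.290299 = 2.6603 m and h_c = 2.6603 × 0.743145 = 1.97699 m.
A = πr²/2 = π × 0.684²/2 = 0.734906 m².
Resultant F = γ·h_c·A = 11.52675 × 1.97699 × 0.734906 = 16.7472 kN.
I_c = (π/8 − 8/(9π))·r⁴ = 0.109757 × 0.684⁴ = 0.0240246 m⁴.
Centre of pressure: y_p = y_c + I_c/(y_c·A) = 2.6603 + 0.0240246/(2.6603 × 0.734906) = 2.6603 + 0.0122884 = 2.67259 m along the plane.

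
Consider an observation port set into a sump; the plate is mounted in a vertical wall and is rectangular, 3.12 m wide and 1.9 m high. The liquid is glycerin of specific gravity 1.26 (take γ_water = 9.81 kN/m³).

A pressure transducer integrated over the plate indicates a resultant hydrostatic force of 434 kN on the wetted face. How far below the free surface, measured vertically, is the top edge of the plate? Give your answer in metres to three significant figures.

γ = 1.26 × 9.81 = 12.3606 kN/m³.
A = 3.12 × 1.9 = 5.928 m².
From F = γ·h_c·A, the centroid depth is h_c = 434/(12.3606 × 5.928) = 5.923 m.
The centroid lies 1.9/2 = 0.95 m below the top edge, so the top edge sits at h_top = 5.923 − 0.95 = 4.973 m below the surface.

d_top ≈ 4.97 m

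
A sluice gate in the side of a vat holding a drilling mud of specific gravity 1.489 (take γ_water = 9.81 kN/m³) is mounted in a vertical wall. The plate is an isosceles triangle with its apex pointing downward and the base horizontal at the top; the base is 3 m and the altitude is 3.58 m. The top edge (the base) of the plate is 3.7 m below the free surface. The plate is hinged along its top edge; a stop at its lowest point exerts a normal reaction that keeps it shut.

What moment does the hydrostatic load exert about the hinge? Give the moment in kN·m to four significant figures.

M ≈ 513.9 kN·m

γ = 1.489 × 9.81 = 14.60709 kN/m³.
With the apex down, the centroid sits h/3 = 3.58/3 = 1.19333 m below the base (the top edge), so the centroid depth is h_c = 3.7 + 1.19333 = 4.89333 m.
A = ½ × 3 × 3.58 = 5.37 m².
Resultant F = γ·h_c·A = 14.60709 × 4.89333 × 5.37 = 383.833 kN.
I_c = b·h³/36 = 3 × 3.58³/36 = 3.82356 m⁴.
Centre of pressure: y_p = y_c + I_c/(y_c·A) = 4.89333 + 3.82356/(4.89333 × 5.37) = 4.89333 + 0.145509 = 5.03884 m along the plane.
The resultant acts 1.19333 + 0.145509 = 1.33884 m (along the plate) below the hinge at the top edge, so the moment about the hinge is M = F × 1.33884 = 383.833 × 1.33884 = 513.891 kN·m.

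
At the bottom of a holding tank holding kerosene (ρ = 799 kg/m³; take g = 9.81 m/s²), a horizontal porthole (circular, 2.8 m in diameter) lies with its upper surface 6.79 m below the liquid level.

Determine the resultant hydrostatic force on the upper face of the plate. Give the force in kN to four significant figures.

γ = ρg = 799 × 9.81 / 1000 = 7.83819 kN/m³.
The plate is horizontal, so pressure is uniform at p = γ·h = 7.83819 × 6.79 = 53.2213 kN/m².
A = π(1.4)² = 6.15752 m².
F = p·A = 53.2213 × 6.15752 = 327.711 kN.

F ≈ 327.7 kN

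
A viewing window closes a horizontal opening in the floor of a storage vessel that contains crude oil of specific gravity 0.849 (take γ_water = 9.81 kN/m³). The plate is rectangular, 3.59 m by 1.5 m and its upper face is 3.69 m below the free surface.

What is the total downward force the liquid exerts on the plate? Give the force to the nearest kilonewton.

F ≈ 165 kN

γ = 0.849 × 9.81 = 8.32869 kN/m³.
The plate is horizontal, so pressure is uniform at p = γ·h = 8.32869 × 3.69 = 30.7329 kN/m².
A = 3.59 × 1.5 = 5.385 m².
F = p·A = 30.7329 × 5.385 = 165.497 kN.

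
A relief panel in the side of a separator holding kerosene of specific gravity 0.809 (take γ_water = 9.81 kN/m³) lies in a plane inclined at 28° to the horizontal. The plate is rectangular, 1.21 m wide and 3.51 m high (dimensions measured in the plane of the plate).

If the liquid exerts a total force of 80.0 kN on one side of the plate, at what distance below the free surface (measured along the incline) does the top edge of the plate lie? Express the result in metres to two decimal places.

γ = 0.809 × 9.81 = 7.93629 kN/m³.
A = 1.21 × 3.51 = 4.2471 m².
From F = γ·h_c·A, the centroid depth is h_c = 80.0/(7.93629 × 4.2471) = 2.37345 m.
Let θ = 28° be the plate's angle to the horizontal; measure y along the incline from where the plane meets the free surface. Vertical depth h = y·sinθ with sinθ = 0.469472.
Along the incline, y_c = h_c/sinθ = 2.37345/0.469472 = 5.05557 m.
The centroid lies 3.51/2 = 1.755 m below the top edge, so the top edge sits at y_top = 5.05557 − 1.755 = 3.30057 m along the incline.

y_top ≈ 3.30 m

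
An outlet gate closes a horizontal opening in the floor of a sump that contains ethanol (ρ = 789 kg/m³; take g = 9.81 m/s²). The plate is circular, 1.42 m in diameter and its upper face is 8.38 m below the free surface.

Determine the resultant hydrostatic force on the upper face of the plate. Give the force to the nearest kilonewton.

F ≈ 103 kN

γ = ρg = 789 × 9.81 / 1000 = 7.74009 kN/m³.
The plate is horizontal, so pressure is uniform at p = γ·h = 7.74009 × 8.38 = 64.862 kN/m².
A = π(0.71)² = 1.58368 m².
F = p·A = 64.862 × 1.58368 = 102.721 kN.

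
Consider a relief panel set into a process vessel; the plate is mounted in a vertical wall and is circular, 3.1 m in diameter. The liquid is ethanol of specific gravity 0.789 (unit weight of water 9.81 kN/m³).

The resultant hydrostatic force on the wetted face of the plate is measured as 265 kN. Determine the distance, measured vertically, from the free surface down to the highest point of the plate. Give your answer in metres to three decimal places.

d_top ≈ 2.986 m

γ = 0.789 × 9.81 = 7.74009 kN/m³.
A = π(1.55)² = 7.54768 m².
From F = γ·h_c·A, the centroid depth is h_c = 265/(7.74009 × 7.54768) = 4.53614 m.
The centroid is at the centre, 1.55 m below the top of the plate, so the highest point sits at h_top = 4.53614 − 1.55 = 2.98614 m below the surface.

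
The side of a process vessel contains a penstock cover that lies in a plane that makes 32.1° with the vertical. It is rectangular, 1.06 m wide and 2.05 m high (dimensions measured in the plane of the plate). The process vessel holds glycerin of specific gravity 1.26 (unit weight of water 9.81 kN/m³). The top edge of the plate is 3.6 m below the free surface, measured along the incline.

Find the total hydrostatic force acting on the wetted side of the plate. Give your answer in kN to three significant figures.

γ = 1.26 × 9.81 = 12.3606 kN/m³.
The plate makes 32.1° with the vertical, i.e. θ = 90° − 32.1° = 57.9° to the horizontal. Measuring y along the incline from the free-surface line, vertical depth h = y·sinθ with sinθ = 0.847122.
The centroid lies 2.05/2 = 1.025 m below the top edge, so y_c = 3.6 + 1.025 = 4.625 m and h_c = 4.625 × 0.847122 = 3.91794 m.
A = 1.06 × 2.05 = 2.173 m².
Resultant F = γ·h_c·A = 12.3606 × 3.91794 × 2.173 = 105.234 kN.

F ≈ 105 kN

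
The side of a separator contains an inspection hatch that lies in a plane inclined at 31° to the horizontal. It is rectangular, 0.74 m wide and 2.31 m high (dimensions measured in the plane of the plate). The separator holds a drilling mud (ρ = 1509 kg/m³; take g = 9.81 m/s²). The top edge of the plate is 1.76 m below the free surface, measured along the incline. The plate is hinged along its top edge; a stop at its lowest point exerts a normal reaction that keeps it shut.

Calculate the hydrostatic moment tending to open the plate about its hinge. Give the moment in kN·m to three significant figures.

γ = ρg = 1509 × 9.81 / 1000 = 14.80329 kN/m³.
Let θ = 31° be the plate's angle to the horizontal; measure y along the incline from where the plane meets the free surface. Vertical depth h = y·sinθ with sinθ = 0.515038.
The centroid lies 2.31/2 = 1.155 m below the top edge, so y_c = 1.76 + 1.155 = 2.915 m and h_c = 2.915 × 0.515038 = 1.50134 m.
A = 0.74 × 2.31 = 1.7094 m².
Resultant F = γ·h_c·A = 14.80329 × 1.50134 × 1.7094 = 37.991 kN.
I_c = b·h³/12 = 0.74 × 2.31³/12 = 0.760127 m⁴.
Centre of pressure: y_p = y_c + I_c/(y_c·A) = 2.915 + 0.760127/(2.915 × 1.7094) = 2.915 + 0.152547 = 3.06755 m along the plane.
The resultant acts 1.155 + 0.152547 = 1.30755 m (along the plate) below the hinge at the top edge, so the moment about the hinge is M = F × 1.30755 = 37.991 × 1.30755 = 49.6751 kN·m.

M ≈ 49.7 kN·m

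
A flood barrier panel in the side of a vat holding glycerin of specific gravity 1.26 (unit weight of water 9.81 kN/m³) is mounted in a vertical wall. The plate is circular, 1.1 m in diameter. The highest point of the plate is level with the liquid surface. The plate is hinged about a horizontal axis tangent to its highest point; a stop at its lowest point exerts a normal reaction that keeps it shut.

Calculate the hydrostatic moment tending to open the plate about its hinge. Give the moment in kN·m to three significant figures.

M ≈ 4.44 kN·m

γ = 1.26 × 9.81 = 12.3606 kN/m³.
The centroid is at the centre, 0.55 m below the top of the plate, so the centroid depth is h_c = 0.55 m.
A = π(0.55)² = 0.950332 m².
Resultant F = γ·h_c·A = 12.3606 × 0.55 × 0.950332 = 6.46067 kN.
I_c = πr⁴/4 = π × 0.55⁴/4 = 0.0718688 m⁴.
Centre of pressure: y_p = y_c + I_c/(y_c·A) = 0.55 + 0.0718688/(0.55 × 0.950332) = 0.55 + 0.1375 = 0.6875 m along the plane.
The resultant acts 0.55 + 0.1375 = 0.6875 m (along the plate) below the hinge at the top edge, so the moment about the hinge is M = F × 0.6875 = 6.46067 × 0.6875 = 4.44171 kN·m.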